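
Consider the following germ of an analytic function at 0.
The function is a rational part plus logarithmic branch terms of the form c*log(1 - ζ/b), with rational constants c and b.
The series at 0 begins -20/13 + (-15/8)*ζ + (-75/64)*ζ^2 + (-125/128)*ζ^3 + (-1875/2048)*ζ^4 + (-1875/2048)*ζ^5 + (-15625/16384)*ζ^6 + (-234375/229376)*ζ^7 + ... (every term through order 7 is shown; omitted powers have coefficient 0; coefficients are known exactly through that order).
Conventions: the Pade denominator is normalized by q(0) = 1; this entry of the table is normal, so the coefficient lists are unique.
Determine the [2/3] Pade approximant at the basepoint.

The Pade approximant has numerator coefficients [-20/13, 1905/8008, 59295/64064]; denominator coefficients [1, -423/308, 765/2464, 325/9856].

Taylor coefficients needed (read off): a_0 = -20/13, a_1 = -15/8, a_2 = -75/64, a_3 = -125/128, a_4 = -1875/2048, a_5 = -1875/2048.
Write the denominator as Q(ζ) = 1 + q1*ζ + q2*ζ^2 + q3*ζ^3. Requiring Q*f - P = O(ζ^6) with deg P <= 2 kills the coefficients of ζ^3..ζ^5 in Q*f:
  ζ^3: a_3 + q1*a_2 + q2*a_1 + q3*a_0 = 0, i.e. -125/128 + (-75/64)*q1 + (-15/8)*q2 + (-20/13)*q3 = 0.
  ζ^4: a_4 + q1*a_3 + q2*a_2 + q3*a_1 = 0, i.e. -1875/2048 + (-125/128)*q1 + (-75/64)*q2 + (-15/8)*q3 = 0.
  ζ^5: a_5 + q1*a_4 + q2*a_3 + q3*a_2 = 0, i.e. -1875/2048 + (-1875/2048)*q1 + (-125/128)*q2 + (-75/64)*q3 = 0.
Solving this linear system: q1 = -423/308, q2 = 765/2464, q3 = 325/9856.
The numerator is Q*f truncated at degree 2: P0 = a_0 = -20/13; P1 = a_1 + q1*a_0 = 1905/8008; P2 = a_2 + q1*a_1 + q2*a_0 = 59295/64064.


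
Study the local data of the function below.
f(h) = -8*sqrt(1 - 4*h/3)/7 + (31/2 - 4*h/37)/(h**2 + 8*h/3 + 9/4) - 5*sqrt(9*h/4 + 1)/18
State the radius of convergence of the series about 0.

Denominator factor (h**2 + 8*h/3 + 9/4): discriminant -17/9, complex-conjugate roots (-4/3) + ((1/6)*sqrt(17))*i and (-4/3) - ((1/6)*sqrt(17))*i; poles of order 1, moduli 3/2 and 3/2.
Branch term (-8/7)*sqrt(1 - h/(3/4)): its argument vanishes at h = 3/4, a square-root branch point, modulus 3/4.
Branch term (-5/18)*sqrt(1 - h/(-4/9)): its argument vanishes at h = -4/9, a square-root branch point, modulus 4/9.
The radius of convergence is the smallest modulus among the singular points: 4/9.

The radius of convergence is 4/9.


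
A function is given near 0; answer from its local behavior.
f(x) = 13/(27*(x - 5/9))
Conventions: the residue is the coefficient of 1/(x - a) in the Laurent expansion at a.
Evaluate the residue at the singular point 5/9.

The residue is 13/27.

At the order-1 pole 5/9 set g(x) = (x - (5/9))*f(x) = 13/27.
Simple pole: residue = g(a) at a = 5/9, which is 13/27.


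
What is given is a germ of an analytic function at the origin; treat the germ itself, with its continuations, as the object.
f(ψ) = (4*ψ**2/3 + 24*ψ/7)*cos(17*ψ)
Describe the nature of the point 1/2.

There is no denominator, hence no pole anywhere.
The factor cos(17*ψ) is entire.
So the germ continues analytically to 1/2.

The point is a regular point.


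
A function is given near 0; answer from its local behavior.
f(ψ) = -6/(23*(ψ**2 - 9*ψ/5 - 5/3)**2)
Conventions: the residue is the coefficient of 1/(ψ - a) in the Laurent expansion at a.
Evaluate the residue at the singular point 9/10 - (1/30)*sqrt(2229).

The residue is -(4500/12697127)*sqrt(2229).

The factor ψ**2 - 9*ψ/5 - 5/3 splits as (ψ - a)(ψ - a') with a = 9/10 - (1/30)*sqrt(2229), a' = 9/10 + (1/30)*sqrt(2229). At the order-2 pole a set g(ψ) = (ψ - a)^2*f(ψ) = [-6/23] / (ψ - a')^2.
Order-2 pole: residue = g'(a); g'(9/10 - (1/30)*sqrt(2229)) = -(4500/12697127)*sqrt(2229), so the residue is -(4500/12697127)*sqrt(2229).


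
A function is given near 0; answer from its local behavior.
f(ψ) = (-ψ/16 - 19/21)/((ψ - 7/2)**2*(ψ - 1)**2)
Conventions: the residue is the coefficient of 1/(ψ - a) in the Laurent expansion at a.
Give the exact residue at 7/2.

The residue is 281/2100.

At the order-2 pole 7/2 set g(ψ) = (ψ - (7/2))^2*f(ψ) = (-ψ/16 - 19/21)/(ψ - 1)**2.
Order-2 pole: residue = g'(a); g'(7/2) = 281/2100, so the residue is 281/2100.


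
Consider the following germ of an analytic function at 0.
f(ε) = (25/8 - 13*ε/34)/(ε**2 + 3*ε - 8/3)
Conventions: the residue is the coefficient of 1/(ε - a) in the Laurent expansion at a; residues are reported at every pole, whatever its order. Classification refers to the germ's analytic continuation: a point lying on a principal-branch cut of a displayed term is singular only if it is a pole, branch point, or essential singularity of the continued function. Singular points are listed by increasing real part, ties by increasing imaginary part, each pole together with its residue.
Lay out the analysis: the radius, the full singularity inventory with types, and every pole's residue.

Denominator factor (ε**2 + 3*ε - 8/3): discriminant 59/3, real irrational roots -3/2 + (1/6)*sqrt(177) and -3/2 - (1/6)*sqrt(177); poles of order 1, moduli -3/2 + (1/6)*sqrt(177) and 3/2 + (1/6)*sqrt(177).
The radius of convergence is the smallest modulus among the singular points: -3/2 + (1/6)*sqrt(177).
The factor ε**2 + 3*ε - 8/3 splits as (ε - a)(ε - a') with a = -3/2 - (1/6)*sqrt(177), a' = -3/2 + (1/6)*sqrt(177). At the order-1 pole a set g(ε) = (ε - a)*f(ε) = [25/8 - 13*ε/34] / (ε - a').
Simple pole: residue = g(a) at a = -3/2 - (1/6)*sqrt(177), which is -13/68 - (503/8024)*sqrt(177).
The factor ε**2 + 3*ε - 8/3 splits as (ε - a)(ε - a') with a = -3/2 + (1/6)*sqrt(177), a' = -3/2 - (1/6)*sqrt(177). At the order-1 pole a set g(ε) = (ε - a)*f(ε) = [25/8 - 13*ε/34] / (ε - a').
Simple pole: residue = g(a) at a = -3/2 + (1/6)*sqrt(177), which is -13/68 + (503/8024)*sqrt(177).
List the singular points by increasing real part (a conjugate pair: the negative imaginary part first).

Radius of convergence at 0: -3/2 + (1/6)*sqrt(177).
At -3/2 - (1/6)*sqrt(177): a pole of order 1; residue -13/68 - (503/8024)*sqrt(177).
At -3/2 + (1/6)*sqrt(177): a pole of order 1; residue -13/68 + (503/8024)*sqrt(177).


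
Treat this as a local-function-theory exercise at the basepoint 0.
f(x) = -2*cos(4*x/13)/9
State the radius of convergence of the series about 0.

The factor cos(4*x/13) is entire and contributes no finite singular point.
The polynomial part has no poles.
No finite singular points: the Taylor series at 0 converges everywhere.

The radius of convergence is infinite.


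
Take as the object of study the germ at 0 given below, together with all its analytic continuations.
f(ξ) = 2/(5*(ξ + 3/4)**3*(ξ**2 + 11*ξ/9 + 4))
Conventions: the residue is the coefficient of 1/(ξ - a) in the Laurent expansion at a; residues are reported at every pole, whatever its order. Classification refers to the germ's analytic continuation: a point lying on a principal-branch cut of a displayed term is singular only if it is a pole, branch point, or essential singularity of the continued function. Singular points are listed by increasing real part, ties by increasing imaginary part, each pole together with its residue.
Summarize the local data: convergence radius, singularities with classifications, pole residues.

Denominator factor (ξ**2 + 11*ξ/9 + 4): discriminant -1175/81, complex-conjugate roots (-11/18) + ((5/18)*sqrt(47))*i and (-11/18) - ((5/18)*sqrt(47))*i; poles of order 1, moduli 2 and 2.
Denominator factor (ξ + 3/4)^3: pole of order 3 at -3/4, modulus 3/4.
The radius of convergence is the smallest modulus among the singular points: 3/4.
At the order-3 pole -3/4 set g(ξ) = (ξ - (-3/4))^3*f(ξ) = 2/(5*(ξ**2 + 11*ξ/9 + 4)).
Order-3 pole: residue = g''(a)/2; g''(-3/4) = -37888/643125, so the residue is -18944/643125.
The factor ξ**2 + 11*ξ/9 + 4 splits as (ξ - a)(ξ - a') with a = (-11/18) - ((5/18)*sqrt(47))*i, a' = (-11/18) + ((5/18)*sqrt(47))*i. At the order-1 pole a set g(ξ) = (ξ - a)*f(ξ) = [2/(5*(ξ + 3/4)**3)] / (ξ - a').
Simple pole: residue = g(a) at a = (-11/18) - ((5/18)*sqrt(47))*i, which is (9472/643125) - ((72064/151134375)*sqrt(47))*i.
The factor ξ**2 + 11*ξ/9 + 4 splits as (ξ - a)(ξ - a') with a = (-11/18) + ((5/18)*sqrt(47))*i, a' = (-11/18) - ((5/18)*sqrt(47))*i. At the order-1 pole a set g(ξ) = (ξ - a)*f(ξ) = [2/(5*(ξ + 3/4)**3)] / (ξ - a').
Simple pole: residue = g(a) at a = (-11/18) + ((5/18)*sqrt(47))*i, which is (9472/643125) + ((72064/151134375)*sqrt(47))*i.
List the singular points by increasing real part (a conjugate pair: the negative imaginary part first).

Radius of convergence at 0: 3/4.
At -3/4: a pole of order 3; residue -18944/643125.
At (-11/18) - ((5/18)*sqrt(47))*i: a pole of order 1; residue (9472/643125) - ((72064/151134375)*sqrt(47))*i.
At (-11/18) + ((5/18)*sqrt(47))*i: a pole of order 1; residue (9472/643125) + ((72064/151134375)*sqrt(47))*i.


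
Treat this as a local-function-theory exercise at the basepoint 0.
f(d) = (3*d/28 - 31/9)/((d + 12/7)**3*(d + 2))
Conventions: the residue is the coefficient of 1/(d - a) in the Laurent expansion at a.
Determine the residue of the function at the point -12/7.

At the order-3 pole -12/7 set g(d) = (d - (-12/7))^3*f(d) = (3*d/28 - 31/9)/(d + 2).
Order-3 pole: residue = g''(a)/2; g''(-12/7) = -22589/72, so the residue is -22589/144.

The residue is -22589/144.


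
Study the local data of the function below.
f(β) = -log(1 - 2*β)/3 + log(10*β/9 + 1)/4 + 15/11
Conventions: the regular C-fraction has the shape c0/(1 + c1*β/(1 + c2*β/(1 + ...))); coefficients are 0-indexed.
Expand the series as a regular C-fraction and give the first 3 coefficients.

Taylor coefficients (expand at 0): a_0 = 15/11, a_1 = 17/18, a_2 = 83/162.
c0 = a_0 = 15/11. Peel one level at a time: if S = 1 + c*β/S' with S'(0) = 1, then c is the β-coefficient of S and S' = c*β/(S - 1).
S_1 = c0/f = 1 + (-187/270)*β + (7579/72900)*β^2 + ...; c1 = -187/270.
S_2 = c1*β/(S_1 - 1) = 1 + (689/4590)*β + ...; c2 = 689/4590.

The regular C-fraction coefficients are [15/11, -187/270, 689/4590].


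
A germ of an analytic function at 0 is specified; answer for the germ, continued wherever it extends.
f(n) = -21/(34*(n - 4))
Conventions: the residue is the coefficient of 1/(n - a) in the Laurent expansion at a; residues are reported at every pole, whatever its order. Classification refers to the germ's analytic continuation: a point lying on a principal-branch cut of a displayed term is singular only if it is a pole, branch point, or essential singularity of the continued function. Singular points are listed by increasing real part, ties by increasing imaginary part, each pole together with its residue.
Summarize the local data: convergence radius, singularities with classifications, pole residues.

Denominator factor (n - 4): pole of order 1 at 4, modulus 4.
The radius of convergence is the smallest modulus among the singular points: 4.
At the order-1 pole 4 set g(n) = (n - (4))*f(n) = -21/34.
Simple pole: residue = g(a) at a = 4, which is -21/34.

Radius of convergence at 0: 4.
At 4: a pole of order 1; residue -21/34.


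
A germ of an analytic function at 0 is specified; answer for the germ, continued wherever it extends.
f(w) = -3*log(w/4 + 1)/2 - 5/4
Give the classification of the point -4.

The point is a logarithmic branch point.

The term (-3/2)*log(1 - w/(-4)) has argument 1 - -4/(-4) = 0 at -4: a logarithmic (infinitely-sheeted) branch point; the remaining terms are analytic or single-valued there.


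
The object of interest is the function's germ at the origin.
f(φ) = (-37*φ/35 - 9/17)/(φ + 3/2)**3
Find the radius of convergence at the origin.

Denominator factor (φ + 3/2)^3: pole of order 3 at -3/2, modulus 3/2.
The radius of convergence is the smallest modulus among the singular points: 3/2.

The radius of convergence is 3/2.


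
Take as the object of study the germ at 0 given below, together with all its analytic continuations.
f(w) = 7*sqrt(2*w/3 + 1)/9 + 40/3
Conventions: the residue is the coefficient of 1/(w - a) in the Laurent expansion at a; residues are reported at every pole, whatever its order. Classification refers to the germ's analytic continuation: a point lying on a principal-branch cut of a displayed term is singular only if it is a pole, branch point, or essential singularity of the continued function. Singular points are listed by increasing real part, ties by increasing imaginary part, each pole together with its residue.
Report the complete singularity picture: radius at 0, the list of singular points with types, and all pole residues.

Radius of convergence at 0: 3/2.
At -3/2: an algebraic (square-root) branch point.

Branch term (7/9)*sqrt(1 - w/(-3/2)): its argument vanishes at w = -3/2, a square-root branch point, modulus 3/2.
The radius of convergence is the smallest modulus among the singular points: 3/2.


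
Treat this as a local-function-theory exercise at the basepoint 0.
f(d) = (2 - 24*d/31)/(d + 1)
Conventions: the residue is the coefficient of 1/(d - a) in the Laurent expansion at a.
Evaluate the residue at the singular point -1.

The residue is 86/31.

At the order-1 pole -1 set g(d) = (d - (-1))*f(d) = 2 - 24*d/31.
Simple pole: residue = g(a) at a = -1, which is 86/31.


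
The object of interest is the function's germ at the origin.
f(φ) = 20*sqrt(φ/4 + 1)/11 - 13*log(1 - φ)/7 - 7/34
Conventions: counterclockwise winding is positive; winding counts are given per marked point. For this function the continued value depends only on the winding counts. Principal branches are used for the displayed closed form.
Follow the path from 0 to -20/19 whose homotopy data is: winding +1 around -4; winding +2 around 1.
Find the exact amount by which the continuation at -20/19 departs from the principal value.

The rational part is single-valued and drops out of the difference; each branch term changes only by its own monodromy.
(20/11)*sqrt(1 - φ/(-4)): winding +1 is odd, the square root flips sign, contributing -2*(20/11)*sqrt(1 - (-20/19)/(-4)) = -2*(20/11)*sqrt(14/19) = -(40/209)*sqrt(266).
(-13/7)*log(1 - φ/(1)): each positive loop around 1 adds 2*pi*i to the log, so winding +2 contributes (-13/7)*(2)*2*pi*i = -(52/7)*pi*i.
Summing the contributions at φ = -20/19 gives (-(40/209)*sqrt(266)) - ((52/7)*pi)*i.

Continued minus principal equals (-(40/209)*sqrt(266)) - ((52/7)*pi)*i.


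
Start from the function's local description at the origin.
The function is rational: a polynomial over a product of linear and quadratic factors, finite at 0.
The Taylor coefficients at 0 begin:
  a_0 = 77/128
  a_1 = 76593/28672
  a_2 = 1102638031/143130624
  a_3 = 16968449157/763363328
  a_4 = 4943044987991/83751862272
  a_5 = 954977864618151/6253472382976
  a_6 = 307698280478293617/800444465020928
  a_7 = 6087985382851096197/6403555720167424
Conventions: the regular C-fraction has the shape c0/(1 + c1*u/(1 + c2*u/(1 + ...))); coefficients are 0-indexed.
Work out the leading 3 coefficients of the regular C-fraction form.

The regular C-fraction coefficients are [77/128, -6963/1568, 241059485/154836864].

Taylor coefficients (read off): a_0 = 77/128, a_1 = 76593/28672, a_2 = 1102638031/143130624.
c0 = a_0 = 77/128. Peel one level at a time: if S = 1 + c*u/S' with S'(0) = 1, then c is the u-coefficient of S and S' = c*u/(S - 1).
S_1 = c0/f = 1 + (-6963/1568)*u + (2651654335/383545344)*u^2 + ...; c1 = -6963/1568.
S_2 = c1*u/(S_1 - 1) = 1 + (241059485/154836864)*u + ...; c2 = 241059485/154836864.


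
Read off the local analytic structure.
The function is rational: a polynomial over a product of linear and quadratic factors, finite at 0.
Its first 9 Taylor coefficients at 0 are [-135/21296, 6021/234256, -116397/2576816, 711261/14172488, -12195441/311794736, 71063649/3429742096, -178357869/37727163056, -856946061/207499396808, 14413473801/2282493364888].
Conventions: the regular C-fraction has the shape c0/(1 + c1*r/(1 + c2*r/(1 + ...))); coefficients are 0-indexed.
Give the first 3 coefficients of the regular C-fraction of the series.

Taylor coefficients (read off): a_0 = -135/21296, a_1 = 6021/234256, a_2 = -116397/2576816.
c0 = a_0 = -135/21296. Peel one level at a time: if S = 1 + c*r/S' with S'(0) = 1, then c is the r-coefficient of S and S' = c*r/(S - 1).
S_1 = c0/f = 1 + (223/55)*r + (28174/3025)*r^2 + ...; c1 = 223/55.
S_2 = c1*r/(S_1 - 1) = 1 + (-28174/12265)*r + ...; c2 = -28174/12265.

The regular C-fraction coefficients are [-135/21296, 223/55, -28174/12265].


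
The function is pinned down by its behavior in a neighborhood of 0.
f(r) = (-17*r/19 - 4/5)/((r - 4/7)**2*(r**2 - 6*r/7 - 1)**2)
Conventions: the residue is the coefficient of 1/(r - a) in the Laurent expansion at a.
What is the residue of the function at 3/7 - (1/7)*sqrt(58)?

The residue is 20007533/35186670 - (23868324193/236735915760)*sqrt(58).

The factor r**2 - 6*r/7 - 1 splits as (r - a)(r - a') with a = 3/7 - (1/7)*sqrt(58), a' = 3/7 + (1/7)*sqrt(58). At the order-2 pole a set g(r) = (r - a)^2*f(r) = [(-17*r/19 - 4/5)/(r - 4/7)**2] / (r - a')^2.
Order-2 pole: residue = g'(a); g'(3/7 - (1/7)*sqrt(58)) = 20007533/35186670 - (23868324193/236735915760)*sqrt(58), so the residue is 20007533/35186670 - (23868324193/236735915760)*sqrt(58).


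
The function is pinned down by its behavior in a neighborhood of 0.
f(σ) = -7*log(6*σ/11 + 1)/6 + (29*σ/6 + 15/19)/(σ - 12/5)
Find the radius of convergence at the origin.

The radius of convergence is 11/6.

Denominator factor (σ - 12/5): pole of order 1 at 12/5, modulus 12/5.
Branch term (-7/6)*log(1 - σ/(-11/6)): its argument vanishes at σ = -11/6, a logarithmic branch point, modulus 11/6.
The radius of convergence is the smallest modulus among the singular points: 11/6.


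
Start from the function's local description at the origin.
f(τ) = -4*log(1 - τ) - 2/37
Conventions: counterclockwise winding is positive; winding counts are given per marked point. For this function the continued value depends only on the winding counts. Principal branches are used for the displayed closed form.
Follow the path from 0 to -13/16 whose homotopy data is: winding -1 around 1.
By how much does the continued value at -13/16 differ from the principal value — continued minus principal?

Continued minus principal equals (8)*pi*i.

The rational part is single-valued and drops out of the difference; each branch term changes only by its own monodromy.
(-4)*log(1 - τ/(1)): each positive loop around 1 adds 2*pi*i to the log, so winding -1 contributes (-4)*(-1)*2*pi*i = (8)*pi*i.
Summing the contributions at τ = -13/16 gives (8)*pi*i.


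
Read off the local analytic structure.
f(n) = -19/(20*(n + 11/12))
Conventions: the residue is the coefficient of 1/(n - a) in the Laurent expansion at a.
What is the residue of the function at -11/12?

At the order-1 pole -11/12 set g(n) = (n - (-11/12))*f(n) = -19/20.
Simple pole: residue = g(a) at a = -11/12, which is -19/20.

The residue is -19/20.


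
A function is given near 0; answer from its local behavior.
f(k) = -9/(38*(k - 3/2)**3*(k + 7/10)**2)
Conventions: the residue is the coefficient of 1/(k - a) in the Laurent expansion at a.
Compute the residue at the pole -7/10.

The residue is 16875/556358.

At the order-2 pole -7/10 set g(k) = (k - (-7/10))^2*f(k) = -9/(38*(k - 3/2)**3).
Order-2 pole: residue = g'(a); g'(-7/10) = 16875/556358, so the residue is 16875/556358.


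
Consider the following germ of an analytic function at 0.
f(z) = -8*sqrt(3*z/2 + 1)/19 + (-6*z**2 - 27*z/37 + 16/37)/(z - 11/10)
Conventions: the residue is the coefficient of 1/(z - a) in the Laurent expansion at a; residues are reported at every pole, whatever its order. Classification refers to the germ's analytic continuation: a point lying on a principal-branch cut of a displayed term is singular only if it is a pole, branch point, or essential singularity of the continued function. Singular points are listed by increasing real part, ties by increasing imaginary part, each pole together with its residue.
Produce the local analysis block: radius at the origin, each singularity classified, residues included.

Denominator factor (z - 11/10): pole of order 1 at 11/10, modulus 11/10.
Branch term (-8/19)*sqrt(1 - z/(-2/3)): its argument vanishes at z = -2/3, a square-root branch point, modulus 2/3.
The radius of convergence is the smallest modulus among the singular points: 2/3.
The branch term is analytic at 11/10 and contributes nothing to the residue; only the rational part matters.
At the order-1 pole 11/10 set g(z) = (z - (11/10))*(rational part) = -6*z**2 - 27*z/37 + 16/37.
Simple pole: residue = g(a) at a = 11/10, which is -7058/925.
List the singular points by increasing real part (a conjugate pair: the negative imaginary part first).

Radius of convergence at 0: 2/3.
At -2/3: an algebraic (square-root) branch point.
At 11/10: a pole of order 1; residue -7058/925.


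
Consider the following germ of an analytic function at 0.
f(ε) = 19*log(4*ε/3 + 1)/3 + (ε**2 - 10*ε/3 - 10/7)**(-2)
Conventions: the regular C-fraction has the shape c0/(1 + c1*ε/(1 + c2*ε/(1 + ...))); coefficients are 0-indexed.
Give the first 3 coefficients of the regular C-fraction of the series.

The regular C-fraction coefficients are [49/100, -5542/441, 73748419/6110055].

Taylor coefficients (expand at 0): a_0 = 49/100, a_1 = 2771/450, a_2 = 20653/6750.
c0 = a_0 = 49/100. Peel one level at a time: if S = 1 + c*ε/S' with S'(0) = 1, then c is the ε-coefficient of S and S' = c*ε/(S - 1).
S_1 = c0/f = 1 + (-5542/441)*ε + (147496838/972405)*ε^2 + ...; c1 = -5542/441.
S_2 = c1*ε/(S_1 - 1) = 1 + (73748419/6110055)*ε + ...; c2 = 73748419/6110055.


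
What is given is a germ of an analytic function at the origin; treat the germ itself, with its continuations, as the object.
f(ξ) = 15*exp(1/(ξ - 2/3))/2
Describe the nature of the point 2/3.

The exponent 1/(ξ - (2/3)) has a pole at 2/3, so exp(1/(ξ - (2/3))) takes every nonzero value near it: an essential singularity (not a pole of any order).

The point is an essential singularity.


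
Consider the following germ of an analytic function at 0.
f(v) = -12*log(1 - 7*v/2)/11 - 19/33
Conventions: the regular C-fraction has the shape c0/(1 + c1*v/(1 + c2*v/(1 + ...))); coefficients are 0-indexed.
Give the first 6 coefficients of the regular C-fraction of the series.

The regular C-fraction coefficients are [-19/33, 126/19, -637/76, -19/156, -127/78, -637/1270].

Taylor coefficients (expand at 0): a_0 = -19/33, a_1 = 42/11, a_2 = 147/22, a_3 = 343/22, a_4 = 7203/176, a_5 = 50421/440.
c0 = a_0 = -19/33. Peel one level at a time: if S = 1 + c*v/S' with S'(0) = 1, then c is the v-coefficient of S and S' = c*v/(S - 1).
S_1 = c0/f = 1 + (126/19)*v + (40131/722)*v^2 + ...; c1 = 126/19.
S_2 = c1*v/(S_1 - 1) = 1 + (-637/76)*v + (-49/48)*v^2 + ...; c2 = -637/76.
S_3 = c2*v/(S_2 - 1) = 1 + (-19/156)*v + (-2413/12168)*v^2 + ...; c3 = -19/156.
S_4 = c3*v/(S_3 - 1) = 1 + (-127/78)*v + (-49/60)*v^2 + ...; c4 = -127/78.
S_5 = c4*v/(S_4 - 1) = 1 + (-637/1270)*v + ...; c5 = -637/1270.


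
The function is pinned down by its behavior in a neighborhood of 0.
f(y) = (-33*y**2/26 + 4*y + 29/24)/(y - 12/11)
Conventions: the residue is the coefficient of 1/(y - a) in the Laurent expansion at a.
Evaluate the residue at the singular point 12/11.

The residue is 13939/3432.

At the order-1 pole 12/11 set g(y) = (y - (12/11))*f(y) = -33*y**2/26 + 4*y + 29/24.
Simple pole: residue = g(a) at a = 12/11, which is 13939/3432.


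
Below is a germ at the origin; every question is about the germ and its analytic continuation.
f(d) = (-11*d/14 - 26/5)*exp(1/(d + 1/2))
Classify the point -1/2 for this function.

The point is an essential singularity.

The exponent 1/(d - (-1/2)) has a pole at -1/2, so exp(1/(d - (-1/2))) takes every nonzero value near it: an essential singularity (not a pole of any order).


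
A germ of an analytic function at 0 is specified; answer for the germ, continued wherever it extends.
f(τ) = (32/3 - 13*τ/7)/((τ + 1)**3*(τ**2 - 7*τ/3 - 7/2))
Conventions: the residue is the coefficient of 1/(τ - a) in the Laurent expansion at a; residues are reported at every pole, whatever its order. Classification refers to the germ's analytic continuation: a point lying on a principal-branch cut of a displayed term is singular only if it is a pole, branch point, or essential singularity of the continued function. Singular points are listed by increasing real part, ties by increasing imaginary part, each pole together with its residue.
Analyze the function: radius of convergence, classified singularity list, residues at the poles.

Denominator factor (τ + 1)^3: pole of order 3 at -1, modulus 1.
Denominator factor (τ**2 - 7*τ/3 - 7/2): discriminant 175/9, real irrational roots 7/6 + (5/6)*sqrt(7) and 7/6 - (5/6)*sqrt(7); poles of order 1, moduli 7/6 + (5/6)*sqrt(7) and -7/6 + (5/6)*sqrt(7).
The radius of convergence is the smallest modulus among the singular points: 1.
The factor τ**2 - 7*τ/3 - 7/2 splits as (τ - a)(τ - a') with a = 7/6 - (5/6)*sqrt(7), a' = 7/6 + (5/6)*sqrt(7). At the order-1 pole a set g(τ) = (τ - a)*f(τ) = [(32/3 - 13*τ/7)/(τ + 1)**3] / (τ - a').
Simple pole: residue = g(a) at a = 7/6 - (5/6)*sqrt(7), which is 180380/7 + (48698/5)*sqrt(7).
At the order-3 pole -1 set g(τ) = (τ - (-1))^3*f(τ) = (32/3 - 13*τ/7)/(τ**2 - 7*τ/3 - 7/2).
Order-3 pole: residue = g''(a)/2; g''(-1) = -721520/7, so the residue is -360760/7.
The factor τ**2 - 7*τ/3 - 7/2 splits as (τ - a)(τ - a') with a = 7/6 + (5/6)*sqrt(7), a' = 7/6 - (5/6)*sqrt(7). At the order-1 pole a set g(τ) = (τ - a)*f(τ) = [(32/3 - 13*τ/7)/(τ + 1)**3] / (τ - a').
Simple pole: residue = g(a) at a = 7/6 + (5/6)*sqrt(7), which is 180380/7 - (48698/5)*sqrt(7).
List the singular points by increasing real part (a conjugate pair: the negative imaginary part first).

Radius of convergence at 0: 1.
At 7/6 - (5/6)*sqrt(7): a pole of order 1; residue 180380/7 + (48698/5)*sqrt(7).
At -1: a pole of order 3; residue -360760/7.
At 7/6 + (5/6)*sqrt(7): a pole of order 1; residue 180380/7 - (48698/5)*sqrt(7).


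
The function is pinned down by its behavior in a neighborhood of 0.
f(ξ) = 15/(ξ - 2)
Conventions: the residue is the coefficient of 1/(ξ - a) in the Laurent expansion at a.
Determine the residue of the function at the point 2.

At the order-1 pole 2 set g(ξ) = (ξ - (2))*f(ξ) = 15.
Simple pole: residue = g(a) at a = 2, which is 15.

The residue is 15.


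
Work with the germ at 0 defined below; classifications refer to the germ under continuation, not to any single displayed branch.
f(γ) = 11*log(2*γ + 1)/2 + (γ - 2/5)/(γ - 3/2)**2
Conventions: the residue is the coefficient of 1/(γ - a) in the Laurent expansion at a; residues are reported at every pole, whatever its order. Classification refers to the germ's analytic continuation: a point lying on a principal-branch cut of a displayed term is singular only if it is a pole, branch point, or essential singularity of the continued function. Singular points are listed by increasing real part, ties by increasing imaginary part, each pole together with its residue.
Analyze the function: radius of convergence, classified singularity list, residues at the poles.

Radius of convergence at 0: 1/2.
At -1/2: a logarithmic branch point.
At 3/2: a pole of order 2; residue 1.

Denominator factor (γ - 3/2)^2: pole of order 2 at 3/2, modulus 3/2.
Branch term (11/2)*log(1 - γ/(-1/2)): its argument vanishes at γ = -1/2, a logarithmic branch point, modulus 1/2.
The radius of convergence is the smallest modulus among the singular points: 1/2.
The branch term is analytic at 3/2 and contributes nothing to the residue; only the rational part matters.
At the order-2 pole 3/2 set g(γ) = (γ - (3/2))^2*(rational part) = γ - 2/5.
Order-2 pole: residue = g'(a); g'(3/2) = 1, so the residue is 1.
List the singular points by increasing real part (a conjugate pair: the negative imaginary part first).


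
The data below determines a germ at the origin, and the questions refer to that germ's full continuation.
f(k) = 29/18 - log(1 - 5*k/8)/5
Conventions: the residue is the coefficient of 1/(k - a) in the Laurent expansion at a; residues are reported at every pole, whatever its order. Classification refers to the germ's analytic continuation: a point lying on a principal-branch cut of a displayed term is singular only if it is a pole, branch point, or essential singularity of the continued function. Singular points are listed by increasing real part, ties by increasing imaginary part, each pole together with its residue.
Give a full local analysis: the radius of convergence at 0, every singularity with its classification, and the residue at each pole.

Branch term (-1/5)*log(1 - k/(8/5)): its argument vanishes at k = 8/5, a logarithmic branch point, modulus 8/5.
The radius of convergence is the smallest modulus among the singular points: 8/5.

Radius of convergence at 0: 8/5.
At 8/5: a logarithmic branch point.


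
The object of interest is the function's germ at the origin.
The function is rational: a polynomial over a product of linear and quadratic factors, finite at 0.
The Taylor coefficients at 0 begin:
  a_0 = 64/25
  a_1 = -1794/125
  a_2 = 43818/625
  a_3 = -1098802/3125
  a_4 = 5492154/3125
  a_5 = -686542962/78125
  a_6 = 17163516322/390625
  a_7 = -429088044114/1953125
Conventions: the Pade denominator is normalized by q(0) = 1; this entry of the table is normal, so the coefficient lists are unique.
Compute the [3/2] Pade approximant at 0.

Taylor coefficients needed (read off): a_0 = 64/25, a_1 = -1794/125, a_2 = 43818/625, a_3 = -1098802/3125, a_4 = 5492154/3125, a_5 = -686542962/78125.
Write the denominator as Q(τ) = 1 + q1*τ + q2*τ^2. Requiring Q*f - P = O(τ^6) with deg P <= 3 kills the coefficients of τ^4..τ^5 in Q*f:
  τ^4: a_4 + q1*a_3 + q2*a_2 = 0, i.e. 5492154/3125 + (-1098802/3125)*q1 + (43818/625)*q2 = 0.
  τ^5: a_5 + q1*a_4 + q2*a_3 = 0, i.e. -686542962/78125 + (5492154/3125)*q1 + (-1098802/3125)*q2 = 0.
Solving this linear system: q1 = 5688093039/1278067295, q2 = -17555671164/6390336475.
The numerator is Q*f truncated at degree 3: P0 = a_0 = 64/25; P1 = a_1 + q1*a_0 = -3781303638/1278067295; P2 = a_2 + q1*a_1 + q2*a_0 = -204050112/255613459; P3 = a_3 + q1*a_2 + q2*a_1 = -42510440/255613459.

The Pade approximant has numerator coefficients [64/25, -3781303638/1278067295, -204050112/255613459, -42510440/255613459]; denominator coefficients [1, 5688093039/1278067295, -17555671164/6390336475].


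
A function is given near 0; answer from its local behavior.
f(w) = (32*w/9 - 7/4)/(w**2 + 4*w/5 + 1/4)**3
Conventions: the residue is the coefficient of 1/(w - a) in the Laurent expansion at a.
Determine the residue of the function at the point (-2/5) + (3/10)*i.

The factor w**2 + 4*w/5 + 1/4 splits as (w - a)(w - a') with a = (-2/5) + (3/10)*i, a' = (-2/5) - (3/10)*i. At the order-3 pole a set g(w) = (w - a)^3*f(w) = [32*w/9 - 7/4] / (w - a')^3.
Order-3 pole: residue = g''(a)/2; g''((-2/5) + (3/10)*i) = (356875/729)*i, so the residue is (356875/1458)*i.

The residue is (356875/1458)*i.


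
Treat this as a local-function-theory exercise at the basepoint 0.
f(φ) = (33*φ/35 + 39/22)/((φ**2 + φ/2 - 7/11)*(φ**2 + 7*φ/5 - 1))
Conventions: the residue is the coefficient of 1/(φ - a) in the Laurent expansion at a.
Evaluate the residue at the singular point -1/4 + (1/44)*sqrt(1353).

The factor φ**2 + φ/2 - 7/11 splits as (φ - a)(φ - a') with a = -1/4 + (1/44)*sqrt(1353), a' = -1/4 - (1/44)*sqrt(1353). At the order-1 pole a set g(φ) = (φ - a)*f(φ) = [(33*φ/35 + 39/22)/(φ**2 + 7*φ/5 - 1)] / (φ - a').
Simple pole: residue = g(a) at a = -1/4 + (1/44)*sqrt(1353), which is 164175/37198 + (169149/1525118)*sqrt(1353).

The residue is 164175/37198 + (169149/1525118)*sqrt(1353).


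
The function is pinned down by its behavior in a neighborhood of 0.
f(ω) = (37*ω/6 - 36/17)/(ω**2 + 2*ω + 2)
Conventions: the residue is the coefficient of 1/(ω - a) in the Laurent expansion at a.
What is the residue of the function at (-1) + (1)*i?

The factor ω**2 + 2*ω + 2 splits as (ω - a)(ω - a') with a = (-1) + (1)*i, a' = (-1) - (1)*i. At the order-1 pole a set g(ω) = (ω - a)*f(ω) = [37*ω/6 - 36/17] / (ω - a').
Simple pole: residue = g(a) at a = (-1) + (1)*i, which is (37/12) + (845/204)*i.

The residue is (37/12) + (845/204)*i.


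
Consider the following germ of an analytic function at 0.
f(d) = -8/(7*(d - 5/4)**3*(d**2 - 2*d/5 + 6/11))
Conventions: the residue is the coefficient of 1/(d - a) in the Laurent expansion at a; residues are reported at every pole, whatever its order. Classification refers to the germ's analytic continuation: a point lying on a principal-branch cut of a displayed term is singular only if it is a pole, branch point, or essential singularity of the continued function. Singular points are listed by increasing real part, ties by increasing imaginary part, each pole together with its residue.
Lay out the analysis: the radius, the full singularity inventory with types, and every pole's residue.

Radius of convergence at 0: (1/11)*sqrt(66).
At (1/5) - ((1/55)*sqrt(1529))*i: a pole of order 1; residue (1527612416/3966407725) - ((169221888/78761524825)*sqrt(1529))*i.
At (1/5) + ((1/55)*sqrt(1529))*i: a pole of order 1; residue (1527612416/3966407725) + ((169221888/78761524825)*sqrt(1529))*i.
At 5/4: a pole of order 3; residue -3055224832/3966407725.

Denominator factor (d**2 - 2*d/5 + 6/11): discriminant -556/275, complex-conjugate roots (1/5) + ((1/55)*sqrt(1529))*i and (1/5) - ((1/55)*sqrt(1529))*i; poles of order 1, moduli (1/11)*sqrt(66) and (1/11)*sqrt(66).
Denominator factor (d - 5/4)^3: pole of order 3 at 5/4, modulus 5/4.
The radius of convergence is the smallest modulus among the singular points: (1/11)*sqrt(66).
The factor d**2 - 2*d/5 + 6/11 splits as (d - a)(d - a') with a = (1/5) - ((1/55)*sqrt(1529))*i, a' = (1/5) + ((1/55)*sqrt(1529))*i. At the order-1 pole a set g(d) = (d - a)*f(d) = [-8/(7*(d - 5/4)**3)] / (d - a').
Simple pole: residue = g(a) at a = (1/5) - ((1/55)*sqrt(1529))*i, which is (1527612416/3966407725) - ((169221888/78761524825)*sqrt(1529))*i.
The factor d**2 - 2*d/5 + 6/11 splits as (d - a)(d - a') with a = (1/5) + ((1/55)*sqrt(1529))*i, a' = (1/5) - ((1/55)*sqrt(1529))*i. At the order-1 pole a set g(d) = (d - a)*f(d) = [-8/(7*(d - 5/4)**3)] / (d - a').
Simple pole: residue = g(a) at a = (1/5) + ((1/55)*sqrt(1529))*i, which is (1527612416/3966407725) + ((169221888/78761524825)*sqrt(1529))*i.
At the order-3 pole 5/4 set g(d) = (d - (5/4))^3*f(d) = -8/(7*(d**2 - 2*d/5 + 6/11)).
Order-3 pole: residue = g''(a)/2; g''(5/4) = -6110449664/3966407725, so the residue is -3055224832/3966407725.
List the singular points by increasing real part (a conjugate pair: the negative imaginary part first).


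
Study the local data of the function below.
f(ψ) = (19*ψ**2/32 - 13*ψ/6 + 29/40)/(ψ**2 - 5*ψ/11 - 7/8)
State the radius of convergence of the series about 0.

Denominator factor (ψ**2 - 5*ψ/11 - 7/8): discriminant 897/242, real irrational roots 5/22 + (1/44)*sqrt(1794) and 5/22 - (1/44)*sqrt(1794); poles of order 1, moduli 5/22 + (1/44)*sqrt(1794) and -5/22 + (1/44)*sqrt(1794).
The radius of convergence is the smallest modulus among the singular points: -5/22 + (1/44)*sqrt(1794).

The radius of convergence is -5/22 + (1/44)*sqrt(1794).


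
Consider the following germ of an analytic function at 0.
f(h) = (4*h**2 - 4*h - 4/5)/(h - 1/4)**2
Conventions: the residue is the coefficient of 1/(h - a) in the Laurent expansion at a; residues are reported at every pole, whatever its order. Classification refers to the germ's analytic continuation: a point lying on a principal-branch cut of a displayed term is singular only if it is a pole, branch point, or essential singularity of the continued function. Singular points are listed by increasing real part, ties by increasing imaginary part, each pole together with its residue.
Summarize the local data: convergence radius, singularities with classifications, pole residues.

Denominator factor (h - 1/4)^2: pole of order 2 at 1/4, modulus 1/4.
The radius of convergence is the smallest modulus among the singular points: 1/4.
At the order-2 pole 1/4 set g(h) = (h - (1/4))^2*f(h) = 4*h**2 - 4*h - 4/5.
Order-2 pole: residue = g'(a); g'(1/4) = -2, so the residue is -2.

Radius of convergence at 0: 1/4.
At 1/4: a pole of order 2; residue -2.


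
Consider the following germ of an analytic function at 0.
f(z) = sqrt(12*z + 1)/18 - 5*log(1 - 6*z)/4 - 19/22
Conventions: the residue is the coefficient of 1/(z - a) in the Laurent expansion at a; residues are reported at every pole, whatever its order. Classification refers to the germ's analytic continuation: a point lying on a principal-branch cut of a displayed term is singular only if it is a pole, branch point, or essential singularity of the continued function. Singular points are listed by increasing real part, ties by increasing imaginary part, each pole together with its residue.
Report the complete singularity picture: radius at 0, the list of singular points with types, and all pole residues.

Branch term (-5/4)*log(1 - z/(1/6)): its argument vanishes at z = 1/6, a logarithmic branch point, modulus 1/6.
Branch term (1/18)*sqrt(1 - z/(-1/12)): its argument vanishes at z = -1/12, a square-root branch point, modulus 1/12.
The radius of convergence is the smallest modulus among the singular points: 1/12.
List the singular points by increasing real part (a conjugate pair: the negative imaginary part first).

Radius of convergence at 0: 1/12.
At -1/12: an algebraic (square-root) branch point.
At 1/6: a logarithmic branch point.


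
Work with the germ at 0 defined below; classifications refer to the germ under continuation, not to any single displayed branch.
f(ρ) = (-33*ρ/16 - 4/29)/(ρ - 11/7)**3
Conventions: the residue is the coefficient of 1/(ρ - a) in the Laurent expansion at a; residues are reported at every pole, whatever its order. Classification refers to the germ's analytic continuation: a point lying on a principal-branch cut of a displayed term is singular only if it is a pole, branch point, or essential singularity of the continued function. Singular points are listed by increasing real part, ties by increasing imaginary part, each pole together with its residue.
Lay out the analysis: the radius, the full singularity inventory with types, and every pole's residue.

Denominator factor (ρ - 11/7)^3: pole of order 3 at 11/7, modulus 11/7.
The radius of convergence is the smallest modulus among the singular points: 11/7.
At the order-3 pole 11/7 set g(ρ) = (ρ - (11/7))^3*f(ρ) = -33*ρ/16 - 4/29.
Order-3 pole: residue = g''(a)/2; g''(11/7) = 0, so the residue is 0.

Radius of convergence at 0: 11/7.
At 11/7: a pole of order 3; residue 0.


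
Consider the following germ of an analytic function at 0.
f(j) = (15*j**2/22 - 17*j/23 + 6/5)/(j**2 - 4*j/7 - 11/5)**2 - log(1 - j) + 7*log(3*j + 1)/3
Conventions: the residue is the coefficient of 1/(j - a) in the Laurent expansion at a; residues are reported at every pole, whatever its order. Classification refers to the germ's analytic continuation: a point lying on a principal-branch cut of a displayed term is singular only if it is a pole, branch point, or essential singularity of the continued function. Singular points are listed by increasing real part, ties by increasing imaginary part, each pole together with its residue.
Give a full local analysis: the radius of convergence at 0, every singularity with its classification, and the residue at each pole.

Denominator factor (j**2 - 4*j/7 - 11/5)^2: discriminant 2236/245, real irrational roots 2/7 + (1/35)*sqrt(2795) and 2/7 - (1/35)*sqrt(2795); poles of order 2, moduli 2/7 + (1/35)*sqrt(2795) and -2/7 + (1/35)*sqrt(2795).
Branch term (-1)*log(1 - j/(1)): its argument vanishes at j = 1, a logarithmic branch point, modulus 1.
Branch term (7/3)*log(1 - j/(-1/3)): its argument vanishes at j = -1/3, a logarithmic branch point, modulus 1/3.
The radius of convergence is the smallest modulus among the singular points: 1/3.
The branch terms are analytic at 2/7 - (1/35)*sqrt(2795) and contribute nothing to the residue; only the rational part matters.
The factor j**2 - 4*j/7 - 11/5 splits as (j - a)(j - a') with a = 2/7 - (1/35)*sqrt(2795), a' = 2/7 + (1/35)*sqrt(2795). At the order-2 pole a set g(j) = (j - a)^2*(rational part) = [15*j**2/22 - 17*j/23 + 6/5] / (j - a')^2.
Order-2 pole: residue = g'(a); g'(2/7 - (1/35)*sqrt(2795)) = -(40327/57496504)*sqrt(2795), so the residue is -(40327/57496504)*sqrt(2795).
The branch terms are analytic at 2/7 + (1/35)*sqrt(2795) and contribute nothing to the residue; only the rational part matters.
The factor j**2 - 4*j/7 - 11/5 splits as (j - a)(j - a') with a = 2/7 + (1/35)*sqrt(2795), a' = 2/7 - (1/35)*sqrt(2795). At the order-2 pole a set g(j) = (j - a)^2*(rational part) = [15*j**2/22 - 17*j/23 + 6/5] / (j - a')^2.
Order-2 pole: residue = g'(a); g'(2/7 + (1/35)*sqrt(2795)) = (40327/57496504)*sqrt(2795), so the residue is (40327/57496504)*sqrt(2795).
List the singular points by increasing real part (a conjugate pair: the negative imaginary part first).

Radius of convergence at 0: 1/3.
At 2/7 - (1/35)*sqrt(2795): a pole of order 2; residue -(40327/57496504)*sqrt(2795).
At -1/3: a logarithmic branch point.
At 1: a logarithmic branch point.
At 2/7 + (1/35)*sqrt(2795): a pole of order 2; residue (40327/57496504)*sqrt(2795).
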